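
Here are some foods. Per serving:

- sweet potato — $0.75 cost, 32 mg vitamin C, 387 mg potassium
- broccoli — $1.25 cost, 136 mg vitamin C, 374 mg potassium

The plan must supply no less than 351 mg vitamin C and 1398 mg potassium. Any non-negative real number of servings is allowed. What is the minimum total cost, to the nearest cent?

sweet potato only: max(351/32, 1398/387) = 10.97 servings → $8.23.
broccoli only: max(351/136, 1398/374) = 3.738 servings → $4.67.
sweet potato + broccoli with both tight: 1.447 servings and 2.24 servings → $3.89.
Cheapest feasible corner: $3.89.

$3.89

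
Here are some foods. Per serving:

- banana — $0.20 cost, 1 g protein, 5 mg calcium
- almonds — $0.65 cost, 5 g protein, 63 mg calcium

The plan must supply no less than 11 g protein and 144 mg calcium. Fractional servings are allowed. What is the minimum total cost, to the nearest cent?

Two binding constraints pin down two serving amounts, so the optimal mix uses at most two foods. The candidates are each food alone (scaled to the tighter of protein/calcium) and each pair with both constraints tight.
banana only: max(11/1, 144/5) = 28.8 servings → $5.76.
almonds only: max(11/5, 144/63) = 2.286 servings → $1.49.
banana + almonds: intersection lies outside the first quadrant.
The minimum over all feasible corners is $1.49.

$1.49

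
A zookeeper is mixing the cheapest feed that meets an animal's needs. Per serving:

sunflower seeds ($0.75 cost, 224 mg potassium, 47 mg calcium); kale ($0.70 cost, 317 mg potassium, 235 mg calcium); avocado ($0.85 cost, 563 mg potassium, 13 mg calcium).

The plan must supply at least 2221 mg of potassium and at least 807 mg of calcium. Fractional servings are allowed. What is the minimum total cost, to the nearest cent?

$4.09

Check every corner: each single food scaled to meet both minima, and each pair solved so both constraints bind.
sunflower seeds only: max(2221/224, 807/47) = 17.17 servings → $12.88.
kale only: max(2221/317, 807/235) = 7.006 servings → $4.90.
avocado only: max(2221/563, 807/13) = 62.08 servings → $52.77.
sunflower seeds + kale with both tight: 7.051 servings and 2.024 servings → $6.71.
sunflower seeds + avocado: the both-tight solution has a negative serving — not a feasible corner.
kale + avocado with both tight: 3.319 servings and 2.076 servings → $4.09.
So the least-cost plan costs $4.09.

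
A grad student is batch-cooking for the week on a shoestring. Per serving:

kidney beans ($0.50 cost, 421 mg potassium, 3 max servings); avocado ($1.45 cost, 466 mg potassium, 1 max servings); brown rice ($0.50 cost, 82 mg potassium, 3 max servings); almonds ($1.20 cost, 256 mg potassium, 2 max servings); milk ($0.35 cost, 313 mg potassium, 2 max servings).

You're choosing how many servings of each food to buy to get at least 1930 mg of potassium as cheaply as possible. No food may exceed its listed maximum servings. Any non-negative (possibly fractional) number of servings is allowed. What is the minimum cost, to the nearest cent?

Cost per mg of potassium: milk $0.0011, kidney beans $0.0012, avocado $0.0031, almonds $0.0047, brown rice $0.0061.
Take 2 servings of milk: +626.0 mg potassium for $0.70 (total $0.70, still need 1304.0 mg).
Take 3 servings of kidney beans: +1263.0 mg potassium for $1.50 (total $2.20, still need 41.0 mg).
Take 0.08798 servings of avocado: +41.0 mg potassium for $0.13 (total $2.33, still need 0.0 mg).
Filling from the cheapest source first is optimal under one linear minimum: $2.33.

$2.33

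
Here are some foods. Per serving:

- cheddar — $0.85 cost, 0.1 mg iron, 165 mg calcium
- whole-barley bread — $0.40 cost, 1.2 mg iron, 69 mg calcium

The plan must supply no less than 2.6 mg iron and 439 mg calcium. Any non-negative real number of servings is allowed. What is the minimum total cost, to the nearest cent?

$2.35

Minimising a linear cost over {iron ≥ 2.6, calcium ≥ 439, servings ≥ 0} — the optimum is at a vertex, using one or two foods.
cheddar only: max(2.6/0.1, 439/165) = 26 servings → $22.10.
whole-barley bread only: max(2.6/1.2, 439/69) = 6.362 servings → $2.54.
cheddar + whole-barley bread with both tight: 1.818 servings and 2.015 servings → $2.35.
Cheapest feasible corner: $2.35.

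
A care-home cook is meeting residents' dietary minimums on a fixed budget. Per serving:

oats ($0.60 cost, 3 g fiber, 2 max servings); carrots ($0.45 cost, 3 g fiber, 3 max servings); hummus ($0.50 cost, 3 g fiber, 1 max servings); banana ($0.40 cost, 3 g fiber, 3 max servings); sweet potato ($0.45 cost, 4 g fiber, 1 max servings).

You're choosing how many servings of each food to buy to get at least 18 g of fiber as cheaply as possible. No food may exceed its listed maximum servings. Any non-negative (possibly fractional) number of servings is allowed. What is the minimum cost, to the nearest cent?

Cost per g of fiber: sweet potato $0.1125, banana $0.1333, carrots $0.1500, hummus $0.1667, oats $0.2000.
Take 1 serving of sweet potato: +4.0 g fiber for $0.45 (total $0.45, still need 14.0 g).
Take 3 servings of banana: +9.0 g fiber for $1.20 (total $1.65, still need 5.0 g).
Take 1.667 servings of carrots: +5.0 g fiber for $0.75 (total $2.40, still need 0.0 g).
Greedy by cheapest-per-g is optimal for a single linear constraint, so the minimum cost is $2.40.

$2.40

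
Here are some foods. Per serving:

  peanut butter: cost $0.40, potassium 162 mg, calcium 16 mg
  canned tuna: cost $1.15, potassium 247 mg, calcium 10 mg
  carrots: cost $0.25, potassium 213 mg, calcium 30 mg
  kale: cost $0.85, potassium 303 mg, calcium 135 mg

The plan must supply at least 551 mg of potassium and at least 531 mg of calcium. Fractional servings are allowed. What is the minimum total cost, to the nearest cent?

$3.34

Minimising a linear cost over {potassium ≥ 551, calcium ≥ 531, servings ≥ 0} — the optimum is at a vertex, using one or two foods.
peanut butter only: max(551/162, 531/16) = 33.19 servings → $13.28.
canned tuna only: max(551/247, 531/10) = 53.1 servings → $61.06.
carrots only: max(551/213, 531/30) = 17.7 servings → $4.42.
kale only: max(551/303, 531/135) = 3.933 servings → $3.34.
peanut butter + canned tuna: the both-tight solution has a negative serving — not a feasible corner.
peanut butter + carrots with both targets exact would need a negative amount; discard.
peanut butter + kale: the both-tight solution has a negative serving — not a feasible corner.
canned tuna + carrots: the both-tight solution has a negative serving — not a feasible corner.
canned tuna + kale with both targets exact would need a negative amount; discard.
carrots + kale: intersection lies outside the first quadrant.
So the least-cost plan costs $3.34.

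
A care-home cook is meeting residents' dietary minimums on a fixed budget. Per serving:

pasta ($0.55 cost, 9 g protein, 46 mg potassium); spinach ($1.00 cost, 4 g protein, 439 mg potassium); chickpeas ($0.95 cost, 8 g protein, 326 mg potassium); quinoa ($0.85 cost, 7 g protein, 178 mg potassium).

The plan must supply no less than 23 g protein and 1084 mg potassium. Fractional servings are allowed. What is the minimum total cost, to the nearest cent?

At the optimum either one food covers both requirements or two foods hit both targets exactly; no other combination can be cheaper.
pasta only: max(23/9, 1084/46) = 23.57 servings → $12.96.
spinach only: max(23/4, 1084/439) = 5.75 servings → $5.75.
chickpeas only: max(23/8, 1084/326) = 3.325 servings → $3.16.
quinoa only: max(23/7, 1084/178) = 6.09 servings → $5.18.
pasta + spinach with both tight: 1.529 servings and 2.309 servings → $3.15.
pasta + chickpeas: intersection lies outside the first quadrant.
pasta + quinoa: intersection lies outside the first quadrant.
spinach + chickpeas with both tight: 0.5317 servings and 2.609 servings → $3.01.
spinach + quinoa with both tight: 1.48 servings and 2.44 servings → $3.55.
chickpeas + quinoa: intersection lies outside the first quadrant.
So the least-cost plan costs $3.01.

$3.01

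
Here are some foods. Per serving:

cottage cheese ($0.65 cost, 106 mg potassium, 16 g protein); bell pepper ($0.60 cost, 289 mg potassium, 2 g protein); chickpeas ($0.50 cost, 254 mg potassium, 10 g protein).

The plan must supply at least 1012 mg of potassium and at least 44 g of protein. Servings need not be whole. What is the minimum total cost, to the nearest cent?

$2.15

Two binding constraints pin down two serving amounts, so the optimal mix uses at most two foods. The candidates are each food alone (scaled to the tighter of potassium/protein) and each pair with both constraints tight.
cottage cheese only: max(1012/106, 44/16) = 9.547 servings → $6.21.
bell pepper only: max(1012/289, 44/2) = 22 servings → $13.20.
chickpeas only: max(1012/254, 44/10) = 4.4 servings → $2.20.
cottage cheese + bell pepper with both tight: 2.423 servings and 2.613 servings → $3.14.
cottage cheese + chickpeas with both tight: 0.3515 servings and 3.838 servings → $2.15.
bell pepper + chickpeas with both targets exact would need a negative amount; discard.
So the least-cost plan costs $2.15.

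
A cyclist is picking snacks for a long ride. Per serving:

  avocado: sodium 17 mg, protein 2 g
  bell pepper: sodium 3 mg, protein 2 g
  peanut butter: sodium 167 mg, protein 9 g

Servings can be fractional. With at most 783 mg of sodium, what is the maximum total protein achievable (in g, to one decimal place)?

Protein per mg sodium: bell pepper 0.6667, avocado 0.1176, peanut butter 0.05389.
With no serving limits, spend the whole sodium allowance on bell pepper: 783 mg / 3 mg × 2 g = 522.0 g.

522.0 g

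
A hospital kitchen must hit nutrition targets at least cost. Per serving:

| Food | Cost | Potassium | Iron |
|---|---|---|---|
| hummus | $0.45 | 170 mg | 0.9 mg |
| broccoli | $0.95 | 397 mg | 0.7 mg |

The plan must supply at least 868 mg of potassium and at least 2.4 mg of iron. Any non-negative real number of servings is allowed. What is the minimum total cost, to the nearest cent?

With two linear requirements the optimum uses one or two foods; enumerate the corners.
hummus only: max(868/170, 2.4/0.9) = 5.106 servings → $2.30.
broccoli only: max(868/397, 2.4/0.7) = 3.429 servings → $3.26.
hummus + broccoli with both tight: 1.449 servings and 1.566 servings → $2.14.
So the least-cost plan costs $2.14.

$2.14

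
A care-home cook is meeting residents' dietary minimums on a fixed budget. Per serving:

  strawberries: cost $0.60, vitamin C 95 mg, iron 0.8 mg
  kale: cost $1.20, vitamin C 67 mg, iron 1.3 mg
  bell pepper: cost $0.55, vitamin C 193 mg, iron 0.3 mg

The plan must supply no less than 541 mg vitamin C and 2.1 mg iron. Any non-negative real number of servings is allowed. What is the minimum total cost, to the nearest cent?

This is a tiny linear program; its minimum lies at a vertex of the feasible set. List the vertices and price them.
strawberries only: max(541/95, 2.1/0.8) = 5.695 servings → $3.42.
kale only: max(541/67, 2.1/1.3) = 8.075 servings → $9.69.
bell pepper only: max(541/193, 2.1/0.3) = 7 servings → $3.85.
strawberries + kale: intersection lies outside the first quadrant.
strawberries + bell pepper with both tight: 1.93 servings and 1.853 servings → $2.18.
kale + bell pepper with both tight: 1.053 servings and 2.438 servings → $2.60.
The minimum over all feasible corners is $2.18.

$2.18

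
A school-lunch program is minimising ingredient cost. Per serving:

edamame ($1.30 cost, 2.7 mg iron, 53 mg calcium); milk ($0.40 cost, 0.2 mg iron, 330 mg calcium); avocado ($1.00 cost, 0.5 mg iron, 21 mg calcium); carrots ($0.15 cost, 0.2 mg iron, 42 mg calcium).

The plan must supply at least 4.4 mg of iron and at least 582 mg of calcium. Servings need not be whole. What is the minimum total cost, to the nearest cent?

$2.58

At the optimum either one food covers both requirements or two foods hit both targets exactly; no other combination can be cheaper.
edamame only: max(4.4/2.7, 582/53) = 10.98 servings → $14.28.
milk only: max(4.4/0.2, 582/330) = 22 servings → $8.80.
avocado only: max(4.4/0.5, 582/21) = 27.71 servings → $27.71.
carrots only: max(4.4/0.2, 582/42) = 22 servings → $3.30.
edamame + milk with both tight: 1.517 servings and 1.52 servings → $2.58.
edamame + avocado with both targets exact would need a negative amount; discard.
edamame + carrots with both tight: 0.6654 servings and 13.02 servings → $2.82.
milk + avocado with both tight: 1.235 servings and 8.306 servings → $8.80.
milk + carrots with both targets exact would need a negative amount; discard.
avocado + carrots with both tight: 4.071 servings and 11.82 servings → $5.84.
So the least-cost plan costs $2.58.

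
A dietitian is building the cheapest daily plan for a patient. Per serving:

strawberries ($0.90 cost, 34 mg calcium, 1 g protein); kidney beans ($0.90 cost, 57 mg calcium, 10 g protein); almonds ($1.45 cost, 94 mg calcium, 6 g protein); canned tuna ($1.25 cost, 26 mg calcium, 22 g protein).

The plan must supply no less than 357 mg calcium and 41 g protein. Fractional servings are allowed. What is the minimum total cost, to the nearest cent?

Check every corner: each single food scaled to meet both minima, and each pair solved so both constraints bind.
strawberries only: max(357/34, 41/1) = 41 servings → $36.90.
kidney beans only: max(357/57, 41/10) = 6.263 servings → $5.64.
almonds only: max(357/94, 41/6) = 6.833 servings → $9.91.
canned tuna only: max(357/26, 41/22) = 13.73 servings → $17.16.
strawberries + kidney beans with both tight: 4.357 servings and 3.664 servings → $7.22.
strawberries + almonds: intersection lies outside the first quadrant.
strawberries + canned tuna with both tight: 9.402 servings and 1.436 servings → $10.26.
kidney beans + almonds with both tight: 2.863 servings and 2.062 servings → $5.57.
kidney beans + canned tuna: intersection lies outside the first quadrant.
almonds + canned tuna with both tight: 3.55 servings and 0.8954 servings → $6.27.
The minimum over all feasible corners is $5.57.

$5.57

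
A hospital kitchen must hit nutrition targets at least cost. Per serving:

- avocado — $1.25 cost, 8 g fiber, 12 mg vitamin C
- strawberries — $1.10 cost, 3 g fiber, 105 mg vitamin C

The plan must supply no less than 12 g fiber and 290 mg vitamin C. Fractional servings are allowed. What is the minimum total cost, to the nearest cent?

$3.58

avocado only: max(12/8, 290/12) = 24.17 servings → $30.21.
strawberries only: max(12/3, 290/105) = 4 servings → $4.40.
avocado + strawberries with both tight: 0.4851 servings and 2.706 servings → $3.58.
So the least-cost plan costs $3.58.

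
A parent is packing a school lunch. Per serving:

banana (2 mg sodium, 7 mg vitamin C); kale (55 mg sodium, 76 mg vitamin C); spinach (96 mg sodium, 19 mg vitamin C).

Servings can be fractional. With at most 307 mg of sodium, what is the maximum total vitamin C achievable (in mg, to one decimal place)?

1074.5 mg

Vitamin C per mg sodium: banana 3.5, kale 1.382, spinach 0.1979.
With no serving limits, spend the whole sodium allowance on banana: 307 mg / 2 mg × 7 mg = 1074.5 mg.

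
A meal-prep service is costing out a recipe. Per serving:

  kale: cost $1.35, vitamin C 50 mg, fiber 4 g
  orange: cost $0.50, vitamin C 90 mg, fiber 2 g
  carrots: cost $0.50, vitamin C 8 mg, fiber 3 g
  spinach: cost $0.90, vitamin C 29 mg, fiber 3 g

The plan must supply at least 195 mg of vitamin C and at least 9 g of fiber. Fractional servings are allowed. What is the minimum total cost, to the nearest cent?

The cheapest plan sits at a corner of the feasible region — with two constraints it uses at most two foods.
kale only: max(195/50, 9/4) = 3.9 servings → $5.26.
orange only: max(195/90, 9/2) = 4.5 servings → $2.25.
carrots only: max(195/8, 9/3) = 24.38 servings → $12.19.
spinach only: max(195/29, 9/3) = 6.724 servings → $6.05.
kale + orange with both tight: 1.615 servings and 1.269 servings → $2.82.
kale + carrots: the both-tight solution has a negative serving — not a feasible corner.
kale + spinach: intersection lies outside the first quadrant.
orange + carrots with both tight: 2.02 servings and 1.654 servings → $1.84.
orange + spinach with both tight: 1.528 servings and 1.981 servings → $2.55.
carrots + spinach with both targets exact would need a negative amount; discard.
Cheapest feasible corner: $1.84.

$1.84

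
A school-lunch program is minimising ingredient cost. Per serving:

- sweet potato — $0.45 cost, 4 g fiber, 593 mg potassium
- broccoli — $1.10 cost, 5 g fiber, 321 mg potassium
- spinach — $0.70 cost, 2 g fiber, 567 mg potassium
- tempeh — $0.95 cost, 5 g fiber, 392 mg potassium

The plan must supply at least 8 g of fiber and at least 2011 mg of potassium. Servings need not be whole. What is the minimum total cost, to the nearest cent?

Compare the cost at each extreme point of the feasible region.
sweet potato only: max(8/4, 2011/593) = 3.391 servings → $1.53.
broccoli only: max(8/5, 2011/321) = 6.265 servings → $6.89.
spinach only: max(8/2, 2011/567) = 4 servings → $2.80.
tempeh only: max(8/5, 2011/392) = 5.13 servings → $4.87.
sweet potato + broccoli: intersection lies outside the first quadrant.
sweet potato + spinach with both tight: 0.475 servings and 3.05 servings → $2.35.
sweet potato + tempeh: intersection lies outside the first quadrant.
broccoli + spinach with both tight: 0.2344 servings and 3.414 servings → $2.65.
broccoli + tempeh: intersection lies outside the first quadrant.
spinach + tempeh with both tight: 3.373 servings and 0.2506 servings → $2.60.
So the least-cost plan costs $1.53.

$1.53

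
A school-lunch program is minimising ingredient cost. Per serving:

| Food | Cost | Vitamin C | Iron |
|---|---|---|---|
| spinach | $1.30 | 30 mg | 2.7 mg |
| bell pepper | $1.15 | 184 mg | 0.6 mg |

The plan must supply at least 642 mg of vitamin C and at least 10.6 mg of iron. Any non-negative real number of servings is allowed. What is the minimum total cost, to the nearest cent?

$7.65

spinach only: max(642/30, 10.6/2.7) = 21.4 servings → $27.82.
bell pepper only: max(642/184, 10.6/0.6) = 17.67 servings → $20.32.
spinach + bell pepper with both tight: 3.269 servings and 2.956 servings → $7.65.
The minimum over all feasible corners is $7.65.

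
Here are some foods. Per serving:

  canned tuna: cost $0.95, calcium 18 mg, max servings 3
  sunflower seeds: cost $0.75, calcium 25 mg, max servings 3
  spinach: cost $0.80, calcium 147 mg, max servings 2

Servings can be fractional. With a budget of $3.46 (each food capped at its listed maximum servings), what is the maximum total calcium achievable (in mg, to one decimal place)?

Calcium per dollar: spinach 183.8, sunflower seeds 33.33, canned tuna 18.95.
Take 2 servings of spinach: spends $1.60, +294.0 mg calcium (running total 294.0 mg).
Take 2.48 servings of sunflower seeds: spends $1.86, +62.0 mg calcium (running total 356.0 mg).
Greedy by best ratio exhausts the cost allowance optimally: 356.0 mg.

356.0 mg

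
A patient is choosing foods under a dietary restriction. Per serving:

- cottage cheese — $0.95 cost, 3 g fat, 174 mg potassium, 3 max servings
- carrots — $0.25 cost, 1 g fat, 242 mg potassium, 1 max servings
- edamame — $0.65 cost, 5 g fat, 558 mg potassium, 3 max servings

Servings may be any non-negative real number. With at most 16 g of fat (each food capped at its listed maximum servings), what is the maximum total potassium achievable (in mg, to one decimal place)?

1916.0 mg

Potassium per g fat: carrots 242, edamame 111.6, cottage cheese 58.
Take 1 serving of carrots: uses 1 g fat, +242.0 mg potassium (running total 242.0 mg).
Take 3 servings of edamame: uses 15 g fat, +1674.0 mg potassium (running total 1916.0 mg).
Greedy by best ratio exhausts the fat allowance optimally: 1916.0 mg.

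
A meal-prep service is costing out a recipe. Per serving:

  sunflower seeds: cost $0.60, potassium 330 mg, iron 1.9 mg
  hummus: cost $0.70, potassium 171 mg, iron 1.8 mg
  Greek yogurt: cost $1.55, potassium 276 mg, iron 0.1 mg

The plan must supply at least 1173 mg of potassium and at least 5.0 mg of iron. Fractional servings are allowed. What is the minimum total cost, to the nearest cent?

$2.13

This is a tiny linear program; its minimum lies at a vertex of the feasible set. List the vertices and price them.
sunflower seeds only: max(1173/330, 5.0/1.9) = 3.555 servings → $2.13.
hummus only: max(1173/171, 5.0/1.8) = 6.86 servings → $4.80.
Greek yogurt only: max(1173/276, 5.0/0.1) = 50 servings → $77.50.
sunflower seeds + hummus with both targets exact would need a negative amount; discard.
sunflower seeds + Greek yogurt with both tight: 2.57 servings and 1.178 servings → $3.37.
hummus + Greek yogurt with both tight: 2.632 servings and 2.619 servings → $5.90.
The minimum over all feasible corners is $2.13.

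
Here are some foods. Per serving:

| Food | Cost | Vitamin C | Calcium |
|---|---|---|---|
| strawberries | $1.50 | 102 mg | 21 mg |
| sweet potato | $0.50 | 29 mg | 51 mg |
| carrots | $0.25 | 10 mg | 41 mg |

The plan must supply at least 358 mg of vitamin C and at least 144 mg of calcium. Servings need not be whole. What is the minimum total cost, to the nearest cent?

An LP optimum is at a vertex; with two nutrient constraints at most two foods are used. Check each candidate.
strawberries only: max(358/102, 144/21) = 6.857 servings → $10.29.
sweet potato only: max(358/29, 144/51) = 12.34 servings → $6.17.
carrots only: max(358/10, 144/41) = 35.8 servings → $8.95.
strawberries + sweet potato with both tight: 3.066 servings and 1.561 servings → $5.38.
strawberries + carrots with both tight: 3.333 servings and 1.805 servings → $5.45.
sweet potato + carrots: intersection lies outside the first quadrant.
Cheapest feasible corner: $5.38.

$5.38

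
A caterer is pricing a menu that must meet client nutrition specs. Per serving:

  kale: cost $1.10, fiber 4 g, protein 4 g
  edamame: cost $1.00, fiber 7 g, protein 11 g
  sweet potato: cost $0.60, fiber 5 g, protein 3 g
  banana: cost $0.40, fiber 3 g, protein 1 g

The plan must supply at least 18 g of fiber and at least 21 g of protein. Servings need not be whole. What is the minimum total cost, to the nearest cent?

$2.40

kale only: max(18/4, 21/4) = 5.25 servings → $5.78.
edamame only: max(18/7, 21/11) = 2.571 servings → $2.57.
sweet potato only: max(18/5, 21/3) = 7 servings → $4.20.
banana only: max(18/3, 21/1) = 21 servings → $8.40.
kale + edamame with both tight: 3.188 servings and 0.75 servings → $4.26.
kale + sweet potato with both targets exact would need a negative amount; discard.
kale + banana: intersection lies outside the first quadrant.
edamame + sweet potato with both tight: 1.5 servings and 1.5 servings → $2.40.
edamame + banana with both tight: 1.731 servings and 1.962 servings → $2.52.
sweet potato + banana: intersection lies outside the first quadrant.
Cheapest feasible corner: $2.40.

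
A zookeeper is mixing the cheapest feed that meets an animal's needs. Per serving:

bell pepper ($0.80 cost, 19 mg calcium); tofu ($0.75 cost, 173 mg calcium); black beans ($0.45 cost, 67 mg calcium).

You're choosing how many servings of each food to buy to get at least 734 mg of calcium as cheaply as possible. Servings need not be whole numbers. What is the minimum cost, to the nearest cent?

$3.18

Cost per mg of calcium: tofu $0.0043, black beans $0.0067, bell pepper $0.0421.
With no serving limits, use only tofu: 734 mg / 173 mg = 4.243 servings × $0.75 = $3.18.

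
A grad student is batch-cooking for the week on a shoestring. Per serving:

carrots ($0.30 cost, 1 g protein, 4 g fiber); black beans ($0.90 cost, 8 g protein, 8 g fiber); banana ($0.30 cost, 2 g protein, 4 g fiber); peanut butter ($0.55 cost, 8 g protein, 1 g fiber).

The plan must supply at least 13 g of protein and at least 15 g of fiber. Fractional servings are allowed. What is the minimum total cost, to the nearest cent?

$1.47

At the optimum either one food covers both requirements or two foods hit both targets exactly; no other combination can be cheaper.
carrots only: max(13/1, 15/4) = 13 servings → $3.90.
black beans only: max(13/8, 15/8) = 1.875 servings → $1.69.
banana only: max(13/2, 15/4) = 6.5 servings → $1.95.
peanut butter only: max(13/8, 15/1) = 15 servings → $8.25.
carrots + black beans with both tight: 0.6667 servings and 1.542 servings → $1.59.
carrots + banana with both targets exact would need a negative amount; discard.
carrots + peanut butter with both tight: 3.452 servings and 1.194 servings → $1.69.
black beans + banana with both tight: 1.375 servings and 1 serving → $1.54.
black beans + peanut butter: the both-tight solution has a negative serving — not a feasible corner.
banana + peanut butter with both tight: 3.567 servings and 0.7333 servings → $1.47.
So the least-cost plan costs $1.47.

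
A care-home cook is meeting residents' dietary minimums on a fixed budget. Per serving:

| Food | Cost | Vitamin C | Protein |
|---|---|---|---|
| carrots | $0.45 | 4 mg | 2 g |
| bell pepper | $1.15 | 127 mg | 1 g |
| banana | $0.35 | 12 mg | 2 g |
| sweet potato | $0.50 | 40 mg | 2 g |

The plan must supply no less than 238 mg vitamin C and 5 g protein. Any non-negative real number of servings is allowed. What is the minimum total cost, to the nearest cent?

carrots only: max(238/4, 5/2) = 59.5 servings → $26.77.
bell pepper only: max(238/127, 5/1) = 5 servings → $5.75.
banana only: max(238/12, 5/2) = 19.83 servings → $6.94.
sweet potato only: max(238/40, 5/2) = 5.95 servings → $2.98.
carrots + bell pepper with both tight: 1.588 servings and 1.824 servings → $2.81.
carrots + banana: the both-tight solution has a negative serving — not a feasible corner.
carrots + sweet potato with both targets exact would need a negative amount; discard.
bell pepper + banana with both tight: 1.719 servings and 1.64 servings → $2.55.
bell pepper + sweet potato with both tight: 1.29 servings and 1.855 servings → $2.41.
banana + sweet potato: the both-tight solution has a negative serving — not a feasible corner.
The minimum over all feasible corners is $2.41.

$2.41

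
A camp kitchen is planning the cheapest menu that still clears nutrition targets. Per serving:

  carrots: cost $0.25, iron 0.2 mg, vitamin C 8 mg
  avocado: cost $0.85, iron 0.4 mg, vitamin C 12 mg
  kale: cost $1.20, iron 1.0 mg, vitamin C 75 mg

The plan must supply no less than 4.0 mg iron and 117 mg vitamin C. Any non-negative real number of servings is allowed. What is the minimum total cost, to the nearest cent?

$4.80

Two binding constraints pin down two serving amounts, so the optimal mix uses at most two foods. The candidates are each food alone (scaled to the tighter of iron/vitamin C) and each pair with both constraints tight.
carrots only: max(4.0/0.2, 117/8) = 20 servings → $5.00.
avocado only: max(4.0/0.4, 117/12) = 10 servings → $8.50.
kale only: max(4.0/1.0, 117/75) = 4 servings → $4.80.
carrots + avocado with both targets exact would need a negative amount; discard.
carrots + kale: the both-tight solution has a negative serving — not a feasible corner.
avocado + kale with both targets exact would need a negative amount; discard.
Cheapest feasible corner: $4.80.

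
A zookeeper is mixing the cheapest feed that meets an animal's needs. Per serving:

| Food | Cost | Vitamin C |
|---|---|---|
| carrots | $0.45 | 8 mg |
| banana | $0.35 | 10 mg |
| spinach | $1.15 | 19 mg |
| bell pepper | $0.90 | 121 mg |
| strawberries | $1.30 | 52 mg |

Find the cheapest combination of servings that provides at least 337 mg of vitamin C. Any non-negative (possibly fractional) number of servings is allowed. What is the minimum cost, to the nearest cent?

Cost per mg of vitamin C: bell pepper $0.0074, strawberries $0.0250, banana $0.0350, carrots $0.0563, spinach $0.0605.
With no serving limits, use only bell pepper: 337 mg / 121 mg = 2.785 servings × $0.90 = $2.51.

$2.51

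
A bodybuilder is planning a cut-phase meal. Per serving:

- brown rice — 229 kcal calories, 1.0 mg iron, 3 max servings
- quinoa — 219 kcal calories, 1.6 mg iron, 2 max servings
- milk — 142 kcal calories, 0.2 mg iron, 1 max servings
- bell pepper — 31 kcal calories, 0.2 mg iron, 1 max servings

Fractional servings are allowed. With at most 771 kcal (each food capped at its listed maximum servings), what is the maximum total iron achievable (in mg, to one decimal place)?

4.7 mg

Iron per kcal: quinoa 0.007306, bell pepper 0.006452, brown rice 0.004367, milk 0.001408.
Take 2 servings of quinoa: uses 438 kcal, +3.2 mg iron (running total 3.2 mg).
Take 1 serving of bell pepper: uses 31 kcal, +0.2 mg iron (running total 3.4 mg).
Take 1.319 servings of brown rice: uses 302 kcal, +1.3 mg iron (running total 4.7 mg).
Greedy by best ratio exhausts the calories allowance optimally: 4.7 mg.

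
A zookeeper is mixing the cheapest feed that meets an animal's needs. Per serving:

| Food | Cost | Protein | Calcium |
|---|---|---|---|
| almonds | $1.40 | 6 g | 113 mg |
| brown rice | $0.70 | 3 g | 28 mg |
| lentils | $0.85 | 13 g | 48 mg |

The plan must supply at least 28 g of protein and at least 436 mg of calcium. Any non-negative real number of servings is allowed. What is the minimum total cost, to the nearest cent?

Two binding constraints pin down two serving amounts, so the optimal mix uses at most two foods. The candidates are each food alone (scaled to the tighter of protein/calcium) and each pair with both constraints tight.
almonds only: max(28/6, 436/113) = 4.667 servings → $6.53.
brown rice only: max(28/3, 436/28) = 15.57 servings → $10.90.
lentils only: max(28/13, 436/48) = 9.083 servings → $7.72.
almonds + brown rice with both tight: 3.064 servings and 3.205 servings → $6.53.
almonds + lentils with both tight: 3.661 servings and 0.464 servings → $5.52.
brown rice + lentils: intersection lies outside the first quadrant.
Cheapest feasible corner: $5.52.

$5.52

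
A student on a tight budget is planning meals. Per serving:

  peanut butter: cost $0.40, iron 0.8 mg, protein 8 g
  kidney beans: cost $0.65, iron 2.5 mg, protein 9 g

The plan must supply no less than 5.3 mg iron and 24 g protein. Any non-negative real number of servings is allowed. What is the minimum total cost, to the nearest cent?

$1.56

peanut butter only: max(5.3/0.8, 24/8) = 6.625 servings → $2.65.
kidney beans only: max(5.3/2.5, 24/9) = 2.667 servings → $1.73.
peanut butter + kidney beans with both tight: 0.9609 servings and 1.812 servings → $1.56.
So the least-cost plan costs $1.56.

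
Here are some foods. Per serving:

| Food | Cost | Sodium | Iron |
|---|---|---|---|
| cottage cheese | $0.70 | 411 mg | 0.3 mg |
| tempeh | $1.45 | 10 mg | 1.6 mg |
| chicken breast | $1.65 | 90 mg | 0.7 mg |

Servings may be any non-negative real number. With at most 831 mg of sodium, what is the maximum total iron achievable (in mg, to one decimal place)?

Iron per mg sodium: tempeh 0.16, chicken breast 0.007778, cottage cheese 0.0007299.
With no serving limits, spend the whole sodium allowance on tempeh: 831 mg / 10 mg × 1.6 mg = 133.0 mg.

133.0 mg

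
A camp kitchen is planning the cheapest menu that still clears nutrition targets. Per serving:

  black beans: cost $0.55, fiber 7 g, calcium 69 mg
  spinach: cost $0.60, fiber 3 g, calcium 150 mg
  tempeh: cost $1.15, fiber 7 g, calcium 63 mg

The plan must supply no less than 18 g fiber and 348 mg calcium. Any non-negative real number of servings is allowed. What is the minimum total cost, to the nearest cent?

A basic optimal solution has at most two foods positive. Try each food alone and each pair with both targets met exactly.
black beans only: max(18/7, 348/69) = 5.043 servings → $2.77.
spinach only: max(18/3, 348/150) = 6 servings → $3.60.
tempeh only: max(18/7, 348/63) = 5.524 servings → $6.35.
black beans + spinach with both tight: 1.964 servings and 1.416 servings → $1.93.
black beans + tempeh with both targets exact would need a negative amount; discard.
spinach + tempeh with both tight: 1.512 servings and 1.923 servings → $3.12.
So the least-cost plan costs $1.93.

$1.93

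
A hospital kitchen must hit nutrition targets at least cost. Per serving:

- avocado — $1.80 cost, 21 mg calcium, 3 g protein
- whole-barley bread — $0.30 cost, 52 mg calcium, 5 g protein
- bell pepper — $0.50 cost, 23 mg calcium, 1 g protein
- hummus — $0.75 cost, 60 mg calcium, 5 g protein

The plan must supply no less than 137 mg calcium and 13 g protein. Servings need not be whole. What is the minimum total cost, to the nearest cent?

$0.79

Minimising a linear cost over {calcium ≥ 137, protein ≥ 13, servings ≥ 0} — the optimum is at a vertex, using one or two foods.
avocado only: max(137/21, 13/3) = 6.524 servings → $11.74.
whole-barley bread only: max(137/52, 13/5) = 2.635 servings → $0.79.
bell pepper only: max(137/23, 13/1) = 13 servings → $6.50.
hummus only: max(137/60, 13/5) = 2.6 servings → $1.95.
avocado + whole-barley bread: the both-tight solution has a negative serving — not a feasible corner.
avocado + bell pepper with both tight: 3.375 servings and 2.875 servings → $7.51.
avocado + hummus with both tight: 1.267 servings and 1.84 servings → $3.66.
whole-barley bread + bell pepper with both tight: 2.571 servings and 0.1429 servings → $0.84.
whole-barley bread + hummus with both tight: 2.375 servings and 0.225 servings → $0.88.
bell pepper + hummus: intersection lies outside the first quadrant.
The minimum over all feasible corners is $0.79.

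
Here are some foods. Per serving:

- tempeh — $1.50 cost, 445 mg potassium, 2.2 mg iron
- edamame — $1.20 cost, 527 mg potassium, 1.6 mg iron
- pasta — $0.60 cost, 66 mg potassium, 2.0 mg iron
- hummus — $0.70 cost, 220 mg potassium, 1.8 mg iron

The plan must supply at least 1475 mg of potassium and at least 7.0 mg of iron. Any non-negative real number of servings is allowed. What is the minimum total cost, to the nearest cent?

$3.80

An LP optimum is at a vertex; with two nutrient constraints at most two foods are used. Check each candidate.
tempeh only: max(1475/445, 7.0/2.2) = 3.315 servings → $4.97.
edamame only: max(1475/527, 7.0/1.6) = 4.375 servings → $5.25.
pasta only: max(1475/66, 7.0/2.0) = 22.35 servings → $13.41.
hummus only: max(1475/220, 7.0/1.8) = 6.705 servings → $4.69.
tempeh + edamame with both tight: 2.97 servings and 0.2906 servings → $4.80.
tempeh + pasta: intersection lies outside the first quadrant.
tempeh + hummus with both targets exact would need a negative amount; discard.
edamame + pasta with both tight: 2.623 servings and 1.401 servings → $3.99.
edamame + hummus with both tight: 1.869 servings and 2.228 servings → $3.80.
pasta + hummus: the both-tight solution has a negative serving — not a feasible corner.
The minimum over all feasible corners is $3.80.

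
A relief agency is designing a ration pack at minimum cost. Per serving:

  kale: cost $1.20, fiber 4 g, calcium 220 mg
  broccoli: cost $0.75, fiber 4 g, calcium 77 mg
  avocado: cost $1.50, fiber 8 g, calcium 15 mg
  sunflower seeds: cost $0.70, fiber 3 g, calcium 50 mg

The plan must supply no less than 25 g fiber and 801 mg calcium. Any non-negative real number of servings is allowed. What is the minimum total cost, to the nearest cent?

$5.69

kale only: max(25/4, 801/220) = 6.25 servings → $7.50.
broccoli only: max(25/4, 801/77) = 10.4 servings → $7.80.
avocado only: max(25/8, 801/15) = 53.4 servings → $80.10.
sunflower seeds only: max(25/3, 801/50) = 16.02 servings → $11.21.
kale + broccoli with both tight: 2.236 servings and 4.014 servings → $5.69.
kale + avocado with both tight: 3.549 servings and 1.351 servings → $6.28.
kale + sunflower seeds with both tight: 2.507 servings and 4.991 servings → $6.50.
broccoli + avocado: the both-tight solution has a negative serving — not a feasible corner.
broccoli + sunflower seeds: intersection lies outside the first quadrant.
avocado + sunflower seeds: the both-tight solution has a negative serving — not a feasible corner.
So the least-cost plan costs $5.69.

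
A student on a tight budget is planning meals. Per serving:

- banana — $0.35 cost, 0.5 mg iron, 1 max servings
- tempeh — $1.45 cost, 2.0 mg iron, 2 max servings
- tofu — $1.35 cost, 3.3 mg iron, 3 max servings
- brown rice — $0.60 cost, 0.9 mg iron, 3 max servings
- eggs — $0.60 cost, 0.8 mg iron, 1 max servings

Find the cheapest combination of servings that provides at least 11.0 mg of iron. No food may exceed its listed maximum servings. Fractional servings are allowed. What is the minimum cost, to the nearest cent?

$4.78

Cost per mg of iron: tofu $0.4091, brown rice $0.6667, banana $0.7000, tempeh $0.7250, eggs $0.7500.
Take 3 servings of tofu: +9.9 mg iron for $4.05 (total $4.05, still need 1.1 mg).
Take 1.222 servings of brown rice: +1.1 mg iron for $0.73 (total $4.78, still need 0.0 mg).
Filling from the cheapest source first is optimal under one linear minimum: $4.78.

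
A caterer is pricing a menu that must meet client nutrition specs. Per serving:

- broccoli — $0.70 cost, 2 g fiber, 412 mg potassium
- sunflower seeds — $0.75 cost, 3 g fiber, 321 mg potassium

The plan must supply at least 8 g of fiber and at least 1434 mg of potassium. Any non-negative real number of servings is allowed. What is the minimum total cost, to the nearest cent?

broccoli only: max(8/2, 1434/412) = 4 servings → $2.80.
sunflower seeds only: max(8/3, 1434/321) = 4.467 servings → $3.35.
broccoli + sunflower seeds with both tight: 2.919 servings and 0.7205 servings → $2.58.
The minimum over all feasible corners is $2.58.

$2.58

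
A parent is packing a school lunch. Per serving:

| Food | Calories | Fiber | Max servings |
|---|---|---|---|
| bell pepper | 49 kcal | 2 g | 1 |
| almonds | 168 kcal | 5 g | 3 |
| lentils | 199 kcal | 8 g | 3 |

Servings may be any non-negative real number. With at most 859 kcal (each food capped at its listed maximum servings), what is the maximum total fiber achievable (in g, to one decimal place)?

32.3 g

Fiber per kcal: bell pepper 0.04082, lentils 0.0402, almonds 0.02976.
Take 1 serving of bell pepper: uses 49 kcal, +2.0 g fiber (running total 2.0 g).
Take 3 servings of lentils: uses 597 kcal, +24.0 g fiber (running total 26.0 g).
Take 1.268 servings of almonds: uses 213 kcal, +6.3 g fiber (running total 32.3 g).
Filling greedily by fiber-per-kcal is optimal for one linear limit, giving 32.3 g.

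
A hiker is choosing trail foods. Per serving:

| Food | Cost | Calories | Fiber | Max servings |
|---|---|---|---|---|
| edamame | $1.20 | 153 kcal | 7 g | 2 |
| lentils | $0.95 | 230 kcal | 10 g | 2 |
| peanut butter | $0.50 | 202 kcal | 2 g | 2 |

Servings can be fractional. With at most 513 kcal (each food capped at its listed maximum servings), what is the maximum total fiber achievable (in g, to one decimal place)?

Fiber per kcal: edamame 0.04575, lentils 0.04348, peanut butter 0.009901.
Take 2 servings of edamame: uses 306 kcal, +14.0 g fiber (running total 14.0 g).
Take 0.9 servings of lentils: uses 207 kcal, +9.0 g fiber (running total 23.0 g).
Greedy by best ratio exhausts the calories allowance optimally: 23.0 g.

23.0 g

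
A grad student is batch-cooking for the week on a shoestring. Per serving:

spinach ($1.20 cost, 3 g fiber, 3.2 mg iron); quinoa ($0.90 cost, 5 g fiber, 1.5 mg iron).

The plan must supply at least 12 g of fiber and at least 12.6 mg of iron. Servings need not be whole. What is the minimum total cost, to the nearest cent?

spinach only: max(12/3, 12.6/3.2) = 4 servings → $4.80.
quinoa only: max(12/5, 12.6/1.5) = 8.4 servings → $7.56.
spinach + quinoa with both tight: 3.913 servings and 0.05217 servings → $4.74.
So the least-cost plan costs $4.74.

$4.74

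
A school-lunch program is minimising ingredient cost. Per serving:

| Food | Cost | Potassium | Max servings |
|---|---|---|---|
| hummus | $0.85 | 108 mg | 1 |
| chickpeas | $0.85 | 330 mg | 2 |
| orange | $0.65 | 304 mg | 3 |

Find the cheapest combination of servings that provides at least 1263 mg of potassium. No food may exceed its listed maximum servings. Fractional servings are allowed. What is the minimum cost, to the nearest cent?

Cost per mg of potassium: orange $0.0021, chickpeas $0.0026, hummus $0.0079.
Take 3 servings of orange: +912.0 mg potassium for $1.95 (total $1.95, still need 351.0 mg).
Take 1.064 servings of chickpeas: +351.0 mg potassium for $0.90 (total $2.85, still need 0.0 mg).
Filling from the cheapest source first is optimal under one linear minimum: $2.85.

$2.85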